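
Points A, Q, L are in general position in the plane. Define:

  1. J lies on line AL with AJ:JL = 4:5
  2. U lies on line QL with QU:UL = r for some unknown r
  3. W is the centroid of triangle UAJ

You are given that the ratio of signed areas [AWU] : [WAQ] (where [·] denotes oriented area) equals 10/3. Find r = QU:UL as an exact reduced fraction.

Assign A = (0, 0), Q = (1, 0), L = (0, 1) — the answer is frame-independent, so this choice is without loss of generality.
1. J lies on line AL with AJ:JL = 4:5 ⇒ J = (0, 4/9)
2. With QU:UL = r, write λ = r/(r+1) so U = Q + λ·(L−Q); U is affine-linear in λ
3. W is the centroid of triangle UAJ ⇒ W is an affine combination of earlier points and hence also affine-linear in λ
Every point depending on U is an affine combination of U and λ-independent points, so each such coordinate is linear in λ; the λ² term in each signed area is a multiple of (L−Q)×(L−Q) = 0, so 2·[AWU] and 2·[WAQ] are each linear in λ. Evaluating at λ=0 and λ=1:
  2·[AWU] = 4/27·λ − 4/27,   2·[WAQ] = 1/3·λ + 4/27
So [AWU]:[WAQ] = (4/27·λ − 4/27) / (1/3·λ + 4/27). Setting this equal to 10/3:
  4/27·λ − 4/27 = 10/3·(1/3·λ + 4/27)  ⇒  λ = -2/3
Then r = λ/(1−λ) = (-2/3)/(5/3) = -2/5. Check: with r = -2/5, U = (5/3, -2/3) and [AWU]:[WAQ] = 10/3 as required.

r = -2/5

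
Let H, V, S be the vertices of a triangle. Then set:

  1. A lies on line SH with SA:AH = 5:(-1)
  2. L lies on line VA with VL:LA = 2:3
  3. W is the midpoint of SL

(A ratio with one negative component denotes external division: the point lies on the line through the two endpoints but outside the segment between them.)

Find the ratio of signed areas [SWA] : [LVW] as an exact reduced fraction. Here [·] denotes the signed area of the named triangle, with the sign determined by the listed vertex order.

Choose coordinates H = (0, 0), V = (1, 0), S = (0, 1).
1. A lies on line SH with SA:AH = 5:(-1) ⇒ A = (0, -1/4)
2. L lies on line VA with VL:LA = 2:3 ⇒ L = (3/5, -1/10)
3. W is the midpoint of SL ⇒ W = (3/10, 9/20)
2·[SWA] = -3/8, 2·[LVW] = 1/4
[SWA]:[LVW] = -3/8:1/4 = -3/2

[SWA]:[LVW] = -3/2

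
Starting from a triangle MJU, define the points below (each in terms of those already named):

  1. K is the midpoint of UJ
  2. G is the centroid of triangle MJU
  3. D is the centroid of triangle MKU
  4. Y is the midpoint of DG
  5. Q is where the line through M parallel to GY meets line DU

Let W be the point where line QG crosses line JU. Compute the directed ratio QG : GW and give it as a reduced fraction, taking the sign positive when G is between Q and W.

Choose coordinates M = (0, 0), J = (1, 0), U = (0, 1).
1. K is the midpoint of UJ ⇒ K = (1/2, 1/2)
2. G is the centroid of triangle MJU ⇒ G = (1/3, 1/3)
3. D is the centroid of triangle MKU ⇒ D = (1/6, 1/2)
4. Y is the midpoint of DG ⇒ Y = (1/4, 5/12)
5. Q is where the line through M parallel to GY meets line DU ⇒ Q = (1/2, -1/2)
line QG meets JU at W = (1/4, 3/4)
G = Q + t·(W−Q) with t = 2/3, so QG:GW = 2/3:1/3

QG:GW = 2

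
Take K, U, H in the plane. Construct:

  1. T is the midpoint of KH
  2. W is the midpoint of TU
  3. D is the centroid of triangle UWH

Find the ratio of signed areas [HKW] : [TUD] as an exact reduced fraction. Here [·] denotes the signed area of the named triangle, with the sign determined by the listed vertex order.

Work in coordinates with K = (0, 0), U = (1, 0), H = (0, 1).
1. T is the midpoint of KH ⇒ T = (0, 1/2)
2. W is the midpoint of TU ⇒ W = (1/2, 1/4)
3. D is the centroid of triangle UWH ⇒ D = (1/2, 5/12)
2·[HKW] = 1/2, 2·[TUD] = 1/6
[HKW]:[TUD] = 1/2:1/6 = 3

[HKW]:[TUD] = 3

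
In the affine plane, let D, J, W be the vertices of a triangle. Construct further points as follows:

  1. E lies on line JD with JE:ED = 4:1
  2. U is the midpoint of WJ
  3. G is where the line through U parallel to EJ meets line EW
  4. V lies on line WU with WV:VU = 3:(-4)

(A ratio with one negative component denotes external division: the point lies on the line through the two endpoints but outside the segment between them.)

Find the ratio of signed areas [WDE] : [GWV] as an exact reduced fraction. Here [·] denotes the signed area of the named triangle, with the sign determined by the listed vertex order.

[WDE]:[GWV] = 1/3

Set D = (0, 0), J = (1, 0), W = (0, 1); any affine frame gives the same invariant.
1. E lies on line JD with JE:ED = 4:1 ⇒ E = (1/5, 0)
2. U is the midpoint of WJ ⇒ U = (1/2, 1/2)
3. G is where the line through U parallel to EJ meets line EW ⇒ G = (1/10, 1/2)
4. V lies on line WU with WV:VU = 3:(-4) ⇒ V = (-3/2, 5/2)
2·[WDE] = 1/5, 2·[GWV] = 3/5
[WDE]:[GWV] = 1/5:3/5 = 1/3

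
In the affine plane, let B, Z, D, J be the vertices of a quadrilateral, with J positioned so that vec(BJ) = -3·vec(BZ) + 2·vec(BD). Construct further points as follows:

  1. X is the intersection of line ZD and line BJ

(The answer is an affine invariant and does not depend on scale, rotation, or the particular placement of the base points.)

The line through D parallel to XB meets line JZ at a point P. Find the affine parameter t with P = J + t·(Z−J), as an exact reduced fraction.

Set B = (0, 0), Z = (1, 0), D = (0, 1), J = (-3, 2); any affine frame gives the same invariant.
1. X is the intersection of line ZD and line BJ ⇒ X = (3, -2)
through D parallel to XB: direction (-3, 2); meets JZ at P = (3, -1)
P = J + t·(Z−J) with t = 3/2

t = 3/2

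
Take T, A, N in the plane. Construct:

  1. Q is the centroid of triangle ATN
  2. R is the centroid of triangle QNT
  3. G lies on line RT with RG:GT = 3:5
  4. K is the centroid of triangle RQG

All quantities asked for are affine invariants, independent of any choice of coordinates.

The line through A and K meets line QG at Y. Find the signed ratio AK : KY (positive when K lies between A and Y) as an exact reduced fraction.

AK:KY = -10

Choose coordinates T = (0, 0), A = (1, 0), N = (0, 1).
1. Q is the centroid of triangle ATN ⇒ Q = (1/3, 1/3)
2. R is the centroid of triangle QNT ⇒ R = (1/9, 4/9)
3. G lies on line RT with RG:GT = 3:5 ⇒ G = (5/72, 5/18)
4. K is the centroid of triangle RQG ⇒ K = (37/216, 19/54)
line AK meets QG at Y = (61/240, 19/60)
K = A + t·(Y−A) with t = 10/9, so AK:KY = 10/9:-1/9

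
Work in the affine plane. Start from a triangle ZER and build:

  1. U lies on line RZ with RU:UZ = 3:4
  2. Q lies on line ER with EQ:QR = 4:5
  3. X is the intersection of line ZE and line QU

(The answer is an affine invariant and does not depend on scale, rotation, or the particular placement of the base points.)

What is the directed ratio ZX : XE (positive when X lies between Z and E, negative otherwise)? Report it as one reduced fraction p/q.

ZX:XE = -5/3

Work in coordinates with Z = (0, 0), E = (1, 0), R = (0, 1).
1. U lies on line RZ with RU:UZ = 3:4 ⇒ U = (0, 4/7)
2. Q lies on line ER with EQ:QR = 4:5 ⇒ Q = (5/9, 4/9)
3. X is the intersection of line ZE and line QU ⇒ X = (5/2, 0)
X = Z + t·(E−Z) with t = 5/2, so ZX:XE = t:(1−t) = 5/2:-3/2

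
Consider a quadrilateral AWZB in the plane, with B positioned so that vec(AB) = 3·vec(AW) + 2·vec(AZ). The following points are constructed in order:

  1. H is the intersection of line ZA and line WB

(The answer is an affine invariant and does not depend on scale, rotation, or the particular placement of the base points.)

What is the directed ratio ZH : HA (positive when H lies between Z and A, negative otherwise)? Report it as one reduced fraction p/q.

Set A = (0, 0), W = (1, 0), Z = (0, 1), B = (3, 2); any affine frame gives the same invariant.
1. H is the intersection of line ZA and line WB ⇒ H = (0, -1)
H = Z + t·(A−Z) with t = 2, so ZH:HA = t:(1−t) = 2:-1

ZH:HA = -2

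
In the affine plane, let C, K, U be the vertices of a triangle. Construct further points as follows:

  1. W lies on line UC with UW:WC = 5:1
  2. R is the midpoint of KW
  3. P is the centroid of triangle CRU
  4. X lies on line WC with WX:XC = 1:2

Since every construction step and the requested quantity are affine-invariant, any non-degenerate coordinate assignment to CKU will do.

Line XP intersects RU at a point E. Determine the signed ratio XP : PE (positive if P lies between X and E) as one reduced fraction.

Set C = (0, 0), K = (1, 0), U = (0, 1); any affine frame gives the same invariant.
1. W lies on line UC with UW:WC = 5:1 ⇒ W = (0, 1/6)
2. R is the midpoint of KW ⇒ R = (1/2, 1/12)
3. P is the centroid of triangle CRU ⇒ P = (1/6, 13/36)
4. X lies on line WC with WX:XC = 1:2 ⇒ X = (0, 1/9)
line XP meets RU at E = (4/15, 23/45)
P = X + t·(E−X) with t = 5/8, so XP:PE = 5/8:3/8

XP:PE = 5/3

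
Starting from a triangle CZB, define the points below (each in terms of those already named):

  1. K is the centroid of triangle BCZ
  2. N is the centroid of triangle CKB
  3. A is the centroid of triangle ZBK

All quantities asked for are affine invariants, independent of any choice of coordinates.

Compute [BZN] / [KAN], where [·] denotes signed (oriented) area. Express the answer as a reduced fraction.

[BZN]:[KAN] = -12

Work in coordinates with C = (0, 0), Z = (1, 0), B = (0, 1).
1. K is the centroid of triangle BCZ ⇒ K = (1/3, 1/3)
2. N is the centroid of triangle CKB ⇒ N = (1/9, 4/9)
3. A is the centroid of triangle ZBK ⇒ A = (4/9, 4/9)
2·[BZN] = -4/9, 2·[KAN] = 1/27
[BZN]:[KAN] = -4/9:1/27 = -12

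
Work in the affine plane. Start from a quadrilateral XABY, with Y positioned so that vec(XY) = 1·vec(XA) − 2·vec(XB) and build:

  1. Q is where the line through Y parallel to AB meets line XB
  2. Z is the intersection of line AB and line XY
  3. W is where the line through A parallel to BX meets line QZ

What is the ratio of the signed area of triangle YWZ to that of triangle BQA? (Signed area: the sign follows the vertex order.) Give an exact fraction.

Work in coordinates with X = (0, 0), A = (1, 0), B = (0, 1), Y = (1, -2).
1. Q is where the line through Y parallel to AB meets line XB ⇒ Q = (0, -1)
2. Z is the intersection of line AB and line XY ⇒ Z = (-1, 2)
3. W is where the line through A parallel to BX meets line QZ ⇒ W = (1, -4)
2·[YWZ] = -4, 2·[BQA] = 2
[YWZ]:[BQA] = -4:2 = -2

[YWZ]:[BQA] = -2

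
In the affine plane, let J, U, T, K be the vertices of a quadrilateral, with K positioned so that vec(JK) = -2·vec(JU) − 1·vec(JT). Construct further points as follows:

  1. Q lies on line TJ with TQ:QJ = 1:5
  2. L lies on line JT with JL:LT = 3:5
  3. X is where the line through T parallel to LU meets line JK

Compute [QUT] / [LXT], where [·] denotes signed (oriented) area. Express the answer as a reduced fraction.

Assign J = (0, 0), U = (1, 0), T = (0, 1), K = (-2, -1) — the answer is frame-independent, so this choice is without loss of generality.
1. Q lies on line TJ with TQ:QJ = 1:5 ⇒ Q = (0, 5/6)
2. L lies on line JT with JL:LT = 3:5 ⇒ L = (0, 3/8)
3. X is where the line through T parallel to LU meets line JK ⇒ X = (8/7, 4/7)
2·[QUT] = 1/6, 2·[LXT] = 5/7
[QUT]:[LXT] = 1/6:5/7 = 7/30

[QUT]:[LXT] = 7/30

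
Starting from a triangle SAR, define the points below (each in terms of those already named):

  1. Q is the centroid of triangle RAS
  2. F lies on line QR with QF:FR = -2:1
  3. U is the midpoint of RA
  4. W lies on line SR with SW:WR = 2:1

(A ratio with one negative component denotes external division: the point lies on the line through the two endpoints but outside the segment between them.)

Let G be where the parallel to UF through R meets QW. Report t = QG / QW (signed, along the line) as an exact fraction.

t = -3/2

Choose coordinates S = (0, 0), A = (1, 0), R = (0, 1).
1. Q is the centroid of triangle RAS ⇒ Q = (1/3, 1/3)
2. F lies on line QR with QF:FR = -2:1 ⇒ F = (-1/3, 5/3)
3. U is the midpoint of RA ⇒ U = (1/2, 1/2)
4. W lies on line SR with SW:WR = 2:1 ⇒ W = (0, 2/3)
through R parallel to UF: direction (-5/6, 7/6); meets QW at G = (5/6, -1/6)
G = Q + t·(W−Q) with t = -3/2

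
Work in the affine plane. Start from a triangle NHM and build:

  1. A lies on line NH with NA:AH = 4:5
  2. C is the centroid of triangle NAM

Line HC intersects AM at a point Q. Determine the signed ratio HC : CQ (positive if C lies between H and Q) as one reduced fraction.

Work in coordinates with N = (0, 0), H = (1, 0), M = (0, 1).
1. A lies on line NH with NA:AH = 4:5 ⇒ A = (4/9, 0)
2. C is the centroid of triangle NAM ⇒ C = (4/27, 1/3)
line HC meets AM at Q = (56/171, 5/19)
C = H + t·(Q−H) with t = 19/15, so HC:CQ = 19/15:-4/15

HC:CQ = -19/4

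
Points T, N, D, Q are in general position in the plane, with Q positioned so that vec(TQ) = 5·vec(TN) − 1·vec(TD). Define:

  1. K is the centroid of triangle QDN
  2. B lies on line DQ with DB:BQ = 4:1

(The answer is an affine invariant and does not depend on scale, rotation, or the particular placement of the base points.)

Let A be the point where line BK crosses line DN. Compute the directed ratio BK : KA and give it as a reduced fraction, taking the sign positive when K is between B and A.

Choose coordinates T = (0, 0), N = (1, 0), D = (0, 1), Q = (5, -1).
1. K is the centroid of triangle QDN ⇒ K = (2, 0)
2. B lies on line DQ with DB:BQ = 4:1 ⇒ B = (4, -3/5)
line BK meets DN at A = (4/7, 3/7)
K = B + t·(A−B) with t = 7/12, so BK:KA = 7/12:5/12

BK:KA = 7/5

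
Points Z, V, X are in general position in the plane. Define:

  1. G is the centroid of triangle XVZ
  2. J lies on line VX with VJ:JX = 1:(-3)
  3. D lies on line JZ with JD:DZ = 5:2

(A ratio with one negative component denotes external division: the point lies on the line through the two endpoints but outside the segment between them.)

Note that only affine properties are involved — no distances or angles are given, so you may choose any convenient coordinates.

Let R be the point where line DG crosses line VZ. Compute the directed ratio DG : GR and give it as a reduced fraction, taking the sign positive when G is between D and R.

Assign Z = (0, 0), V = (1, 0), X = (0, 1) — the answer is frame-independent, so this choice is without loss of generality.
1. G is the centroid of triangle XVZ ⇒ G = (1/3, 1/3)
2. J lies on line VX with VJ:JX = 1:(-3) ⇒ J = (3/2, -1/2)
3. D lies on line JZ with JD:DZ = 5:2 ⇒ D = (3/7, -1/7)
line DG meets VZ at R = (2/5, 0)
G = D + t·(R−D) with t = 10/3, so DG:GR = 10/3:-7/3

DG:GR = -10/7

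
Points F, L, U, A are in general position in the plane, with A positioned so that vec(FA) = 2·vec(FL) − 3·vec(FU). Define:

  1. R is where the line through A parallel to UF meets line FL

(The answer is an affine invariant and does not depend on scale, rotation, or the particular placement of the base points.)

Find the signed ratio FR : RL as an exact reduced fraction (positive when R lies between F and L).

Assign F = (0, 0), L = (1, 0), U = (0, 1), A = (2, -3) — the answer is frame-independent, so this choice is without loss of generality.
1. R is where the line through A parallel to UF meets line FL ⇒ R = (2, 0)
R = F + t·(L−F) with t = 2, so FR:RL = t:(1−t) = 2:-1

FR:RL = -2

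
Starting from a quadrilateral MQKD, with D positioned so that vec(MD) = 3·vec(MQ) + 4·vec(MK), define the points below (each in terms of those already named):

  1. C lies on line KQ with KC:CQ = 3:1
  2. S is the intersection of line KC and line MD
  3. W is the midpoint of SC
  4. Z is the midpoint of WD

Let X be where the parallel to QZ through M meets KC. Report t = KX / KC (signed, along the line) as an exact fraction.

Assign M = (0, 0), Q = (1, 0), K = (0, 1), D = (3, 4) — the answer is frame-independent, so this choice is without loss of generality.
1. C lies on line KQ with KC:CQ = 3:1 ⇒ C = (3/4, 1/4)
2. S is the intersection of line KC and line MD ⇒ S = (3/7, 4/7)
3. W is the midpoint of SC ⇒ W = (33/56, 23/56)
4. Z is the midpoint of WD ⇒ Z = (201/112, 247/112)
through M parallel to QZ: direction (89/112, 247/112); meets KC at X = (89/336, 247/336)
X = K + t·(C−K) with t = 89/252

t = 89/252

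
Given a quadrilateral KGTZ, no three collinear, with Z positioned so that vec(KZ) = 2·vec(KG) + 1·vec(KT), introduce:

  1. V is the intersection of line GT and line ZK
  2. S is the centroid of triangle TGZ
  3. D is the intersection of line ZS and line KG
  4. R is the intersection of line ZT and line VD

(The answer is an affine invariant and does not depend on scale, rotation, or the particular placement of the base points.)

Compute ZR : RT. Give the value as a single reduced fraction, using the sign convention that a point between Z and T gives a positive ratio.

ZR:RT = -1/2

Assign K = (0, 0), G = (1, 0), T = (0, 1), Z = (2, 1) — the answer is frame-independent, so this choice is without loss of generality.
1. V is the intersection of line GT and line ZK ⇒ V = (2/3, 1/3)
2. S is the centroid of triangle TGZ ⇒ S = (1, 2/3)
3. D is the intersection of line ZS and line KG ⇒ D = (-1, 0)
4. R is the intersection of line ZT and line VD ⇒ R = (4, 1)
R = Z + t·(T−Z) with t = -1, so ZR:RT = t:(1−t) = -1:2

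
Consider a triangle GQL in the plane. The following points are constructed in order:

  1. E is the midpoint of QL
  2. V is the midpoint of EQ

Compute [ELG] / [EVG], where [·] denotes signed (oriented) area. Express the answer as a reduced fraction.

Set G = (0, 0), Q = (1, 0), L = (0, 1); any affine frame gives the same invariant.
1. E is the midpoint of QL ⇒ E = (1/2, 1/2)
2. V is the midpoint of EQ ⇒ V = (3/4, 1/4)
2·[ELG] = 1/2, 2·[EVG] = -1/4
[ELG]:[EVG] = 1/2:-1/4 = -2

[ELG]:[EVG] = -2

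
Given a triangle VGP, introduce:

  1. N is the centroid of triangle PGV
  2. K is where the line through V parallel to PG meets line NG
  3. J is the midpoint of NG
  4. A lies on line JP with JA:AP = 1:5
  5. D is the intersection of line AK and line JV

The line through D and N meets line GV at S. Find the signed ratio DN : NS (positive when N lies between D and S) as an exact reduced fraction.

Set V = (0, 0), G = (1, 0), P = (0, 1); any affine frame gives the same invariant.
1. N is the centroid of triangle PGV ⇒ N = (1/3, 1/3)
2. K is where the line through V parallel to PG meets line NG ⇒ K = (-1, 1)
3. J is the midpoint of NG ⇒ J = (2/3, 1/6)
4. A lies on line JP with JA:AP = 1:5 ⇒ A = (5/9, 11/36)
5. D is the intersection of line AK and line JV ⇒ D = (31/39, 31/156)
line DN meets GV at S = (31/21, 0)
N = D + t·(S−D) with t = -21/31, so DN:NS = -21/31:52/31

DN:NS = -21/52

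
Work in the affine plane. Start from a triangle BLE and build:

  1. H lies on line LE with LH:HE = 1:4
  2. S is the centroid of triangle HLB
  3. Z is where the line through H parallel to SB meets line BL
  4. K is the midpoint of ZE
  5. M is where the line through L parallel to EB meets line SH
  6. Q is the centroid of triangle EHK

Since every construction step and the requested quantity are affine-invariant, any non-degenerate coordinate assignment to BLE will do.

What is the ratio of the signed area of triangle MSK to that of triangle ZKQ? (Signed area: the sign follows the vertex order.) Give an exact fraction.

Assign B = (0, 0), L = (1, 0), E = (0, 1) — the answer is frame-independent, so this choice is without loss of generality.
1. H lies on line LE with LH:HE = 1:4 ⇒ H = (4/5, 1/5)
2. S is the centroid of triangle HLB ⇒ S = (3/5, 1/15)
3. Z is where the line through H parallel to SB meets line BL ⇒ Z = (-1, 0)
4. K is the midpoint of ZE ⇒ K = (-1/2, 1/2)
5. M is where the line through L parallel to EB meets line SH ⇒ M = (1, 1/3)
6. Q is the centroid of triangle EHK ⇒ Q = (1/10, 17/30)
2·[MSK] = -7/15, 2·[ZKQ] = -4/15
[MSK]:[ZKQ] = -7/15:-4/15 = 7/4

[MSK]:[ZKQ] = 7/4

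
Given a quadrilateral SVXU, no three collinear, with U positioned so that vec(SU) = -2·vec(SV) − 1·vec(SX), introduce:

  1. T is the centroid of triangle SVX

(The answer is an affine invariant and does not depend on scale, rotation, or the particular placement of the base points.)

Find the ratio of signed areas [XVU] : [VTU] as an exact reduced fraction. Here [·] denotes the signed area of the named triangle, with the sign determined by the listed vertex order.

[XVU]:[VTU] = -12/5

Set S = (0, 0), V = (1, 0), X = (0, 1), U = (-2, -1); any affine frame gives the same invariant.
1. T is the centroid of triangle SVX ⇒ T = (1/3, 1/3)
2·[XVU] = -4, 2·[VTU] = 5/3
[XVU]:[VTU] = -4:5/3 = -12/5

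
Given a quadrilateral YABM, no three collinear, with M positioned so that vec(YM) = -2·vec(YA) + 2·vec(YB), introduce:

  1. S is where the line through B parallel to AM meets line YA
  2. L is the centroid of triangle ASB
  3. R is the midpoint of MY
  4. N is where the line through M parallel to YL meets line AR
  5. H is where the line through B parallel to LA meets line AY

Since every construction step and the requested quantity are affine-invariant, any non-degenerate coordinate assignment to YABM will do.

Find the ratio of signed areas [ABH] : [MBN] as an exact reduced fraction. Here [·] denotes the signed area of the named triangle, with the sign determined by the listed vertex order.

[ABH]:[MBN] = -1/2

Work in coordinates with Y = (0, 0), A = (1, 0), B = (0, 1), M = (-2, 2).
1. S is where the line through B parallel to AM meets line YA ⇒ S = (3/2, 0)
2. L is the centroid of triangle ASB ⇒ L = (5/6, 1/3)
3. R is the midpoint of MY ⇒ R = (-1, 1)
4. N is where the line through M parallel to YL meets line AR ⇒ N = (-23/9, 16/9)
5. H is where the line through B parallel to LA meets line AY ⇒ H = (1/2, 0)
2·[ABH] = 1/2, 2·[MBN] = -1
[ABH]:[MBN] = 1/2:-1 = -1/2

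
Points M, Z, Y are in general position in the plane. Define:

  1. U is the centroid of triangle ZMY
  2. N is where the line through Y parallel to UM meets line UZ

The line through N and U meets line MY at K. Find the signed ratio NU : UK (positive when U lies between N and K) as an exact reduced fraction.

NU:UK = -2

Choose coordinates M = (0, 0), Z = (1, 0), Y = (0, 1).
1. U is the centroid of triangle ZMY ⇒ U = (1/3, 1/3)
2. N is where the line through Y parallel to UM meets line UZ ⇒ N = (-1/3, 2/3)
line NU meets MY at K = (0, 1/2)
U = N + t·(K−N) with t = 2, so NU:UK = 2:-1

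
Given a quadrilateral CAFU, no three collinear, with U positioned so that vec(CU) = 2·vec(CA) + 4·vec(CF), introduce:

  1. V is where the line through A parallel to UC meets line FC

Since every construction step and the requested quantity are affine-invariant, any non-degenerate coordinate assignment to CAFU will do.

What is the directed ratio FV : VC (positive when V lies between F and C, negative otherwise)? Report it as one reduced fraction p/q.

Choose coordinates C = (0, 0), A = (1, 0), F = (0, 1), U = (2, 4).
1. V is where the line through A parallel to UC meets line FC ⇒ V = (0, -2)
V = F + t·(C−F) with t = 3, so FV:VC = t:(1−t) = 3:-2

FV:VC = -3/2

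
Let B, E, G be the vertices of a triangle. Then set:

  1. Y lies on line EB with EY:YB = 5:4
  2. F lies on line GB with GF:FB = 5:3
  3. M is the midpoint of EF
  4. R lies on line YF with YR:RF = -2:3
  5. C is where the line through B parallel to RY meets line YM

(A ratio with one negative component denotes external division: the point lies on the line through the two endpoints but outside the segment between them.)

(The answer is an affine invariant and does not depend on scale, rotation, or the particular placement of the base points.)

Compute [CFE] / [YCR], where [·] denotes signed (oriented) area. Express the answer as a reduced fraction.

Choose coordinates B = (0, 0), E = (1, 0), G = (0, 1).
1. Y lies on line EB with EY:YB = 5:4 ⇒ Y = (4/9, 0)
2. F lies on line GB with GF:FB = 5:3 ⇒ F = (0, 3/8)
3. M is the midpoint of EF ⇒ M = (1/2, 3/16)
4. R lies on line YF with YR:RF = -2:3 ⇒ R = (4/3, -3/4)
5. C is where the line through B parallel to RY meets line YM ⇒ C = (16/45, -3/10)
2·[CFE] = -13/24, 2·[YCR] = 1/3
[CFE]:[YCR] = -13/24:1/3 = -13/8

[CFE]:[YCR] = -13/8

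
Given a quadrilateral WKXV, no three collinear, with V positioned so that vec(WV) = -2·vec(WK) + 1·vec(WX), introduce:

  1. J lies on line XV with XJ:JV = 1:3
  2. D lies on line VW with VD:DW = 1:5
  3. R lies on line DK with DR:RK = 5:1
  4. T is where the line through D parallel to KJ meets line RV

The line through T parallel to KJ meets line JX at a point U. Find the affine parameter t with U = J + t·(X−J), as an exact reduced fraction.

t = -17/6

Choose coordinates W = (0, 0), K = (1, 0), X = (0, 1), V = (-2, 1).
1. J lies on line XV with XJ:JV = 1:3 ⇒ J = (-1/2, 1)
2. D lies on line VW with VD:DW = 1:5 ⇒ D = (-5/3, 5/6)
3. R lies on line DK with DR:RK = 5:1 ⇒ R = (5/9, 5/36)
4. T is where the line through D parallel to KJ meets line RV ⇒ T = (-500/273, 515/546)
through T parallel to KJ: direction (-3/2, 1); meets JX at U = (-23/12, 1)
U = J + t·(X−J) with t = -17/6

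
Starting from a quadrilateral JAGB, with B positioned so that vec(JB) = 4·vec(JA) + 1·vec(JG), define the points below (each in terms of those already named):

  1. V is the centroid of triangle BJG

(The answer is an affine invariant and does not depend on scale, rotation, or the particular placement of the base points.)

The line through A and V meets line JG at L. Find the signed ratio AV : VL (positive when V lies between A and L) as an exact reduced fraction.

AV:VL = -1/4

Choose coordinates J = (0, 0), A = (1, 0), G = (0, 1), B = (4, 1).
1. V is the centroid of triangle BJG ⇒ V = (4/3, 2/3)
line AV meets JG at L = (0, -2)
V = A + t·(L−A) with t = -1/3, so AV:VL = -1/3:4/3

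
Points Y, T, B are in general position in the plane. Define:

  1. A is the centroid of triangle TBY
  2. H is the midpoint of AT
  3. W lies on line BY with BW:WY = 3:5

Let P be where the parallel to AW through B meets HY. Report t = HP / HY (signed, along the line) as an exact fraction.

Set Y = (0, 0), T = (1, 0), B = (0, 1); any affine frame gives the same invariant.
1. A is the centroid of triangle TBY ⇒ A = (1/3, 1/3)
2. H is the midpoint of AT ⇒ H = (2/3, 1/6)
3. W lies on line BY with BW:WY = 3:5 ⇒ W = (0, 5/8)
through B parallel to AW: direction (-1/3, 7/24); meets HY at P = (8/9, 2/9)
P = H + t·(Y−H) with t = -1/3

t = -1/3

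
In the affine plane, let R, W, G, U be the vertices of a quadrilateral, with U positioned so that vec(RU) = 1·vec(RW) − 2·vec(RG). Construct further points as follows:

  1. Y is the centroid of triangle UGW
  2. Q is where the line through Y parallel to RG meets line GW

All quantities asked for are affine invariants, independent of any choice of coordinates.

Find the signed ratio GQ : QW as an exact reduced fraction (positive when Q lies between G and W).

Choose coordinates R = (0, 0), W = (1, 0), G = (0, 1), U = (1, -2).
1. Y is the centroid of triangle UGW ⇒ Y = (2/3, -1/3)
2. Q is where the line through Y parallel to RG meets line GW ⇒ Q = (2/3, 1/3)
Q = G + t·(W−G) with t = 2/3, so GQ:QW = t:(1−t) = 2/3:1/3

GQ:QW = 2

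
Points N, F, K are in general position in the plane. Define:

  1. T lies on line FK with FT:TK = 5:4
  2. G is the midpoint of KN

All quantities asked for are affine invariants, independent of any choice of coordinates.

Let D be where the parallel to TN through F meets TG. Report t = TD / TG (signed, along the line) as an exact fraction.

Assign N = (0, 0), F = (1, 0), K = (0, 1) — the answer is frame-independent, so this choice is without loss of generality.
1. T lies on line FK with FT:TK = 5:4 ⇒ T = (4/9, 5/9)
2. G is the midpoint of KN ⇒ G = (0, 1/2)
through F parallel to TN: direction (-4/9, -5/9); meets TG at D = (14/9, 25/36)
D = T + t·(G−T) with t = -5/2

t = -5/2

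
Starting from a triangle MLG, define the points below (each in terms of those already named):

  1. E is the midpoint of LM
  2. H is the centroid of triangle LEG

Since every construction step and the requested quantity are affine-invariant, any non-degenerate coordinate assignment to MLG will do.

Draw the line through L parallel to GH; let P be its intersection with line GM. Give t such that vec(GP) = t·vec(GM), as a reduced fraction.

Work in coordinates with M = (0, 0), L = (1, 0), G = (0, 1).
1. E is the midpoint of LM ⇒ E = (1/2, 0)
2. H is the centroid of triangle LEG ⇒ H = (1/2, 1/3)
through L parallel to GH: direction (1/2, -2/3); meets GM at P = (0, 4/3)
P = G + t·(M−G) with t = -1/3

t = -1/3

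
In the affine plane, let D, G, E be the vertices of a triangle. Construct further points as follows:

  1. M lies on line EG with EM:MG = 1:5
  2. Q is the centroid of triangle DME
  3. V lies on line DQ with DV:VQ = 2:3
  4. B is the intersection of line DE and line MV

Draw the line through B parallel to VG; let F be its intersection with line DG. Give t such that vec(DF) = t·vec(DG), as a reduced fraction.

t = 8/13

Work in coordinates with D = (0, 0), G = (1, 0), E = (0, 1).
1. M lies on line EG with EM:MG = 1:5 ⇒ M = (1/6, 5/6)
2. Q is the centroid of triangle DME ⇒ Q = (1/18, 11/18)
3. V lies on line DQ with DV:VQ = 2:3 ⇒ V = (1/45, 11/45)
4. B is the intersection of line DE and line MV ⇒ B = (0, 2/13)
through B parallel to VG: direction (44/45, -11/45); meets DG at F = (8/13, 0)
F = D + t·(G−D) with t = 8/13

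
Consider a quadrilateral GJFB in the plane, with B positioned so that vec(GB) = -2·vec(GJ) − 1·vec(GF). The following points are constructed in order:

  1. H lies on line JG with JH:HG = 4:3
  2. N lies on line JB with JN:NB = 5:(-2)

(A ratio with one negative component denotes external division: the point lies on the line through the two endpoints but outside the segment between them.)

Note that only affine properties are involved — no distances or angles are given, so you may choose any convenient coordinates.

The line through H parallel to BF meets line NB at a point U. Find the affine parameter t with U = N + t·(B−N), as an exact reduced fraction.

Choose coordinates G = (0, 0), J = (1, 0), F = (0, 1), B = (-2, -1).
1. H lies on line JG with JH:HG = 4:3 ⇒ H = (3/7, 0)
2. N lies on line JB with JN:NB = 5:(-2) ⇒ N = (-4, -5/3)
through H parallel to BF: direction (2, 2); meets NB at U = (1/7, -2/7)
U = N + t·(B−N) with t = 29/14

t = 29/14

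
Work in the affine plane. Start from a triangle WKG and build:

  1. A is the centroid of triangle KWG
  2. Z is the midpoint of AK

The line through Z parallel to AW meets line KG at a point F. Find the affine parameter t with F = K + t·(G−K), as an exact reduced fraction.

Work in coordinates with W = (0, 0), K = (1, 0), G = (0, 1).
1. A is the centroid of triangle KWG ⇒ A = (1/3, 1/3)
2. Z is the midpoint of AK ⇒ Z = (2/3, 1/6)
through Z parallel to AW: direction (-1/3, -1/3); meets KG at F = (3/4, 1/4)
F = K + t·(G−K) with t = 1/4

t = 1/4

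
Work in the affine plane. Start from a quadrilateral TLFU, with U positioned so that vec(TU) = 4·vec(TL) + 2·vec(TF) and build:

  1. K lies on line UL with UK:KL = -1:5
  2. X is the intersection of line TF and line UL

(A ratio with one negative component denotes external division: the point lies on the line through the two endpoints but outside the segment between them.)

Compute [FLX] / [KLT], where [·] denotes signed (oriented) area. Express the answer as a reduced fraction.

[FLX]:[KLT] = 2/3

Work in coordinates with T = (0, 0), L = (1, 0), F = (0, 1), U = (4, 2).
1. K lies on line UL with UK:KL = -1:5 ⇒ K = (19/4, 5/2)
2. X is the intersection of line TF and line UL ⇒ X = (0, -2/3)
2·[FLX] = -5/3, 2·[KLT] = -5/2
[FLX]:[KLT] = -5/3:-5/2 = 2/3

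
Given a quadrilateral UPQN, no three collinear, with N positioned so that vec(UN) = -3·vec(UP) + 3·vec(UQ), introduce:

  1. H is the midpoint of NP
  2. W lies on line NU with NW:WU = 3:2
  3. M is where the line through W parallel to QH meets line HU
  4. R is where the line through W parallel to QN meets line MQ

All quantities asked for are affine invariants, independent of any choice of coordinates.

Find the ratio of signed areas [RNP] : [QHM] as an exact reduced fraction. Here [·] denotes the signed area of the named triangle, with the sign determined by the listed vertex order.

Set U = (0, 0), P = (1, 0), Q = (0, 1), N = (-3, 3); any affine frame gives the same invariant.
1. H is the midpoint of NP ⇒ H = (-1, 3/2)
2. W lies on line NU with NW:WU = 3:2 ⇒ W = (-6/5, 6/5)
3. M is where the line through W parallel to QH meets line HU ⇒ M = (-3/5, 9/10)
4. R is where the line through W parallel to QN meets line MQ ⇒ R = (-18/25, 22/25)
2·[RNP] = -41/25, 2·[QHM] = 2/5
[RNP]:[QHM] = -41/25:2/5 = -41/10

[RNP]:[QHM] = -41/10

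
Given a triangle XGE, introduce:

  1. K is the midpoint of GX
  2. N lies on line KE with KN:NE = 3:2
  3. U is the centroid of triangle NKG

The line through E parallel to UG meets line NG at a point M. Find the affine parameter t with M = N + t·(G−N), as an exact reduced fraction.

Assign X = (0, 0), G = (1, 0), E = (0, 1) — the answer is frame-independent, so this choice is without loss of generality.
1. K is the midpoint of GX ⇒ K = (1/2, 0)
2. N lies on line KE with KN:NE = 3:2 ⇒ N = (1/5, 3/5)
3. U is the centroid of triangle NKG ⇒ U = (17/30, 1/5)
through E parallel to UG: direction (13/30, -1/5); meets NG at M = (-13/15, 7/5)
M = N + t·(G−N) with t = -4/3

t = -4/3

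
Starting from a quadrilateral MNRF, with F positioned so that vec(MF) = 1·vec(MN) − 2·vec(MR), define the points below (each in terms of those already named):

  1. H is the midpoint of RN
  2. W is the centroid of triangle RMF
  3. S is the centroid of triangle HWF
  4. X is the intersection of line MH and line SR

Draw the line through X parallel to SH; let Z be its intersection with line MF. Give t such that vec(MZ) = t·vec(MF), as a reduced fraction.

t = 121/320

Set M = (0, 0), N = (1, 0), R = (0, 1), F = (1, -2); any affine frame gives the same invariant.
1. H is the midpoint of RN ⇒ H = (1/2, 1/2)
2. W is the centroid of triangle RMF ⇒ W = (1/3, -1/3)
3. S is the centroid of triangle HWF ⇒ S = (11/18, -11/18)
4. X is the intersection of line MH and line SR ⇒ X = (11/40, 11/40)
through X parallel to SH: direction (-1/9, 10/9); meets MF at Z = (121/320, -121/160)
Z = M + t·(F−M) with t = 121/320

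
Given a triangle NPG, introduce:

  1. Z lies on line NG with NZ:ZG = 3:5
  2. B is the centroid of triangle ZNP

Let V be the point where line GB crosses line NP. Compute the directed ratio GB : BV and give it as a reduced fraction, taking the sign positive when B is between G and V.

Work in coordinates with N = (0, 0), P = (1, 0), G = (0, 1).
1. Z lies on line NG with NZ:ZG = 3:5 ⇒ Z = (0, 3/8)
2. B is the centroid of triangle ZNP ⇒ B = (1/3, 1/8)
line GB meets NP at V = (8/21, 0)
B = G + t·(V−G) with t = 7/8, so GB:BV = 7/8:1/8

GB:BV = 7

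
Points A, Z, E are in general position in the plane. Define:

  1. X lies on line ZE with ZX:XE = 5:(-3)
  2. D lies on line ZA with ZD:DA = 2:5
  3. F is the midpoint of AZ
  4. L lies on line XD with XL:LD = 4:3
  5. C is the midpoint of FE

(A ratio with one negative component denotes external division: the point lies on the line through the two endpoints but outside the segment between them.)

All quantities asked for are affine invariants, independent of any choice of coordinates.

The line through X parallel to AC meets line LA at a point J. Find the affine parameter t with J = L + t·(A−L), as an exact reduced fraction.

Set A = (0, 0), Z = (1, 0), E = (0, 1); any affine frame gives the same invariant.
1. X lies on line ZE with ZX:XE = 5:(-3) ⇒ X = (-3/2, 5/2)
2. D lies on line ZA with ZD:DA = 2:5 ⇒ D = (5/7, 0)
3. F is the midpoint of AZ ⇒ F = (1/2, 0)
4. L lies on line XD with XL:LD = 4:3 ⇒ L = (-23/98, 15/14)
5. C is the midpoint of FE ⇒ C = (1/4, 1/2)
through X parallel to AC: direction (1/4, 1/2); meets LA at J = (-253/302, 1155/302)
J = L + t·(A−L) with t = -388/151

t = -388/151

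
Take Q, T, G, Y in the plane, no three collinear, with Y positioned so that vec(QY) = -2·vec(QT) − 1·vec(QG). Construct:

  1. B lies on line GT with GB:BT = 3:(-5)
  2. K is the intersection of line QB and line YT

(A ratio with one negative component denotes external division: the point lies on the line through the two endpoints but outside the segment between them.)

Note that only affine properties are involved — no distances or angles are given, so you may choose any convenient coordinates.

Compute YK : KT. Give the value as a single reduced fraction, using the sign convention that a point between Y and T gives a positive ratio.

Set Q = (0, 0), T = (1, 0), G = (0, 1), Y = (-2, -1); any affine frame gives the same invariant.
1. B lies on line GT with GB:BT = 3:(-5) ⇒ B = (-3/2, 5/2)
2. K is the intersection of line QB and line YT ⇒ K = (1/6, -5/18)
K = Y + t·(T−Y) with t = 13/18, so YK:KT = t:(1−t) = 13/18:5/18

YK:KT = 13/5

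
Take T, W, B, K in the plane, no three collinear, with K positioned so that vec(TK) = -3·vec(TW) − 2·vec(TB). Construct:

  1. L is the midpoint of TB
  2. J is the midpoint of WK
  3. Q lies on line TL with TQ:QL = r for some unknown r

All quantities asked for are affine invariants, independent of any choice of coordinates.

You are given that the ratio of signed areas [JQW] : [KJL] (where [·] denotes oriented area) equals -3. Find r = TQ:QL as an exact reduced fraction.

Choose coordinates T = (0, 0), W = (1, 0), B = (0, 1), K = (-3, -2).
1. L is the midpoint of TB ⇒ L = (0, 1/2)
2. J is the midpoint of WK ⇒ J = (-1, -1)
3. With TQ:QL = r, write λ = r/(r+1) so Q = T + λ·(L−T); Q is affine-linear in λ
Every point depending on Q is an affine combination of Q and λ-independent points, so each such coordinate is linear in λ; the λ² term in each signed area is a multiple of (L−T)×(L−T) = 0, so 2·[JQW] and 2·[KJL] are each linear in λ. Evaluating at λ=0 and λ=1:
  2·[JQW] = −λ − 1,   2·[KJL] = 2
So [JQW]:[KJL] = (−λ − 1) / (2). Setting this equal to -3:
  −λ − 1 = -3·(2)  ⇒  λ = 5
Then r = λ/(1−λ) = (5)/(-4) = -5/4. Check: with r = -5/4, Q = (0, 5/2) and [JQW]:[KJL] = -3 as required.

r = -5/4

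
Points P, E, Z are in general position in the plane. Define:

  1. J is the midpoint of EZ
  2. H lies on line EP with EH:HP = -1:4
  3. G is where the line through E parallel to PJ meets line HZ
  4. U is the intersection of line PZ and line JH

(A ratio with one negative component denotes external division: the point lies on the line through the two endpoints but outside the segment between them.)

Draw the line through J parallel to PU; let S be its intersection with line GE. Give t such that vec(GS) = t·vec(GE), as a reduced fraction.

t = 9/2

Choose coordinates P = (0, 0), E = (1, 0), Z = (0, 1).
1. J is the midpoint of EZ ⇒ J = (1/2, 1/2)
2. H lies on line EP with EH:HP = -1:4 ⇒ H = (4/3, 0)
3. G is where the line through E parallel to PJ meets line HZ ⇒ G = (8/7, 1/7)
4. U is the intersection of line PZ and line JH ⇒ U = (0, 4/5)
through J parallel to PU: direction (0, 4/5); meets GE at S = (1/2, -1/2)
S = G + t·(E−G) with t = 9/2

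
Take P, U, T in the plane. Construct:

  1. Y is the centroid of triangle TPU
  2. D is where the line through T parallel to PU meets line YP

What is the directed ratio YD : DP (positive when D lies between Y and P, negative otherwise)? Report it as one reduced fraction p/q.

YD:DP = -2/3

Choose coordinates P = (0, 0), U = (1, 0), T = (0, 1).
1. Y is the centroid of triangle TPU ⇒ Y = (1/3, 1/3)
2. D is where the line through T parallel to PU meets line YP ⇒ D = (1, 1)
D = Y + t·(P−Y) with t = -2, so YD:DP = t:(1−t) = -2:3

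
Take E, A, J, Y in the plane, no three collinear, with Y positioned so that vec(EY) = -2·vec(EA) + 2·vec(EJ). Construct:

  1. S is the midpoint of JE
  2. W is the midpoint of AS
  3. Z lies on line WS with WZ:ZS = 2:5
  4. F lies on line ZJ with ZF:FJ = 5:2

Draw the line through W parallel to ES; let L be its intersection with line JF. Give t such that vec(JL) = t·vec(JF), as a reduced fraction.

t = 49/10

Assign E = (0, 0), A = (1, 0), J = (0, 1), Y = (-2, 2) — the answer is frame-independent, so this choice is without loss of generality.
1. S is the midpoint of JE ⇒ S = (0, 1/2)
2. W is the midpoint of AS ⇒ W = (1/2, 1/4)
3. Z lies on line WS with WZ:ZS = 2:5 ⇒ Z = (5/14, 9/28)
4. F lies on line ZJ with ZF:FJ = 5:2 ⇒ F = (5/49, 79/98)
through W parallel to ES: direction (0, 1/2); meets JF at L = (1/2, 1/20)
L = J + t·(F−J) with t = 49/10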